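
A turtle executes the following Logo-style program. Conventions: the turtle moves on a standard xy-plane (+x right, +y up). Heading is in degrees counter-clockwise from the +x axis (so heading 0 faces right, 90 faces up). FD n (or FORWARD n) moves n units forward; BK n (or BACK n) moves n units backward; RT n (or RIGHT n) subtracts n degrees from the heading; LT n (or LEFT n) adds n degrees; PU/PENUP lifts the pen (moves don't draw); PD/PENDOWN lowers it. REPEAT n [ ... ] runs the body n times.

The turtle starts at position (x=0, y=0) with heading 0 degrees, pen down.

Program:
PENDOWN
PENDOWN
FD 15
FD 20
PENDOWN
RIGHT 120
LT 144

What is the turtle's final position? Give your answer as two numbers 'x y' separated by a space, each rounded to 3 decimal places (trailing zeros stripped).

Executing turtle program step by step:
Start: pos=(0,0), heading=0, pen down
PD: pen down
PD: pen down
FD 15: (0,0) -> (15,0) [heading=0, draw]
FD 20: (15,0) -> (35,0) [heading=0, draw]
PD: pen down
RT 120: heading 0 -> 240
LT 144: heading 240 -> 24
Final: pos=(35,0), heading=24, 2 segment(s) drawn

Answer: 35 0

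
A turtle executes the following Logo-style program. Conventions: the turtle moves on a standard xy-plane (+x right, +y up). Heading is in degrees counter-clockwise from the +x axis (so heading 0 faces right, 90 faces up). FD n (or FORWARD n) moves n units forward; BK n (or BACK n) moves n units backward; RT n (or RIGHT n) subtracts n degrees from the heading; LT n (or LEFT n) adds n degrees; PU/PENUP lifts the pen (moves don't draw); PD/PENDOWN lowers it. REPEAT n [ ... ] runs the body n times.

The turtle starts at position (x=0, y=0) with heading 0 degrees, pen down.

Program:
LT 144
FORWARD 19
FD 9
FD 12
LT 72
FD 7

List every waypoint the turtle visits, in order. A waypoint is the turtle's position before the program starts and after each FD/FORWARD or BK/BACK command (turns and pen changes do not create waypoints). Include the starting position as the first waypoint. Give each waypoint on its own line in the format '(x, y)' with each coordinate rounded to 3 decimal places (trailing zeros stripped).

Executing turtle program step by step:
Start: pos=(0,0), heading=0, pen down
LT 144: heading 0 -> 144
FD 19: (0,0) -> (-15.371,11.168) [heading=144, draw]
FD 9: (-15.371,11.168) -> (-22.652,16.458) [heading=144, draw]
FD 12: (-22.652,16.458) -> (-32.361,23.511) [heading=144, draw]
LT 72: heading 144 -> 216
FD 7: (-32.361,23.511) -> (-38.024,19.397) [heading=216, draw]
Final: pos=(-38.024,19.397), heading=216, 4 segment(s) drawn
Waypoints (5 total):
(0, 0)
(-15.371, 11.168)
(-22.652, 16.458)
(-32.361, 23.511)
(-38.024, 19.397)

Answer: (0, 0)
(-15.371, 11.168)
(-22.652, 16.458)
(-32.361, 23.511)
(-38.024, 19.397)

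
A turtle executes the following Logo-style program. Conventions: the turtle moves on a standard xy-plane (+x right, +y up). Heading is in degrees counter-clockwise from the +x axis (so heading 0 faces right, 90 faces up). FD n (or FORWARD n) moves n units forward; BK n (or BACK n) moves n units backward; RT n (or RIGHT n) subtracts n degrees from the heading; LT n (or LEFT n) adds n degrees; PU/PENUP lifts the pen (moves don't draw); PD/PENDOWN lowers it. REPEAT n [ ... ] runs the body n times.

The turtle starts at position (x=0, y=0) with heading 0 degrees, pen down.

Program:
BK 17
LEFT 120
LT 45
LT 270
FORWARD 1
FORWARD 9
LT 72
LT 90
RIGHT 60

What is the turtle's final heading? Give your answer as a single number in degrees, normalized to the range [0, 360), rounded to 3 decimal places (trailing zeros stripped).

Executing turtle program step by step:
Start: pos=(0,0), heading=0, pen down
BK 17: (0,0) -> (-17,0) [heading=0, draw]
LT 120: heading 0 -> 120
LT 45: heading 120 -> 165
LT 270: heading 165 -> 75
FD 1: (-17,0) -> (-16.741,0.966) [heading=75, draw]
FD 9: (-16.741,0.966) -> (-14.412,9.659) [heading=75, draw]
LT 72: heading 75 -> 147
LT 90: heading 147 -> 237
RT 60: heading 237 -> 177
Final: pos=(-14.412,9.659), heading=177, 3 segment(s) drawn

Answer: 177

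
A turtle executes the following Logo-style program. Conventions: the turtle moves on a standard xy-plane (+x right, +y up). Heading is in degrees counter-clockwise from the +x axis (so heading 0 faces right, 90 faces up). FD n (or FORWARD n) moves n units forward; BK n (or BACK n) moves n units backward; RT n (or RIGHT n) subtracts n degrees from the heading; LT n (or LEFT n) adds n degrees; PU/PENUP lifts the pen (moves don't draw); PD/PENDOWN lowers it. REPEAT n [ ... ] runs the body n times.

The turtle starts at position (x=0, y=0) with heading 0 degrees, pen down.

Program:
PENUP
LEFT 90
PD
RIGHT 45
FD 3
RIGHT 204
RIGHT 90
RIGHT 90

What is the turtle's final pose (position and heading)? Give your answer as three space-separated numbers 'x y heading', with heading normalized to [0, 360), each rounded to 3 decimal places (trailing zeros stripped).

Executing turtle program step by step:
Start: pos=(0,0), heading=0, pen down
PU: pen up
LT 90: heading 0 -> 90
PD: pen down
RT 45: heading 90 -> 45
FD 3: (0,0) -> (2.121,2.121) [heading=45, draw]
RT 204: heading 45 -> 201
RT 90: heading 201 -> 111
RT 90: heading 111 -> 21
Final: pos=(2.121,2.121), heading=21, 1 segment(s) drawn

Answer: 2.121 2.121 21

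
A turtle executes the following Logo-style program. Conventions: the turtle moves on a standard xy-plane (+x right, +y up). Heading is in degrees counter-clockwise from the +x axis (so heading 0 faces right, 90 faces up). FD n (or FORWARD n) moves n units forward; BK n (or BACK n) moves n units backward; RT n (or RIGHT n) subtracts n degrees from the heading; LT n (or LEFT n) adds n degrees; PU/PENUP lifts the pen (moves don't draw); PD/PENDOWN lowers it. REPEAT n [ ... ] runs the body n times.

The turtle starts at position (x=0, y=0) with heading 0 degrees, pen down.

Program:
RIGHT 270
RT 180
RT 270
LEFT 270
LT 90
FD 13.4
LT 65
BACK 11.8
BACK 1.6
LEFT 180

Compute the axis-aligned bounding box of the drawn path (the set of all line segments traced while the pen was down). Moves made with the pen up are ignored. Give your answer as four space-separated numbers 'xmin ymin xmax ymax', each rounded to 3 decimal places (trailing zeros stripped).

Executing turtle program step by step:
Start: pos=(0,0), heading=0, pen down
RT 270: heading 0 -> 90
RT 180: heading 90 -> 270
RT 270: heading 270 -> 0
LT 270: heading 0 -> 270
LT 90: heading 270 -> 0
FD 13.4: (0,0) -> (13.4,0) [heading=0, draw]
LT 65: heading 0 -> 65
BK 11.8: (13.4,0) -> (8.413,-10.694) [heading=65, draw]
BK 1.6: (8.413,-10.694) -> (7.737,-12.145) [heading=65, draw]
LT 180: heading 65 -> 245
Final: pos=(7.737,-12.145), heading=245, 3 segment(s) drawn

Segment endpoints: x in {0, 7.737, 8.413, 13.4}, y in {-12.145, -10.694, 0, 0}
xmin=0, ymin=-12.145, xmax=13.4, ymax=0

Answer: 0 -12.145 13.4 0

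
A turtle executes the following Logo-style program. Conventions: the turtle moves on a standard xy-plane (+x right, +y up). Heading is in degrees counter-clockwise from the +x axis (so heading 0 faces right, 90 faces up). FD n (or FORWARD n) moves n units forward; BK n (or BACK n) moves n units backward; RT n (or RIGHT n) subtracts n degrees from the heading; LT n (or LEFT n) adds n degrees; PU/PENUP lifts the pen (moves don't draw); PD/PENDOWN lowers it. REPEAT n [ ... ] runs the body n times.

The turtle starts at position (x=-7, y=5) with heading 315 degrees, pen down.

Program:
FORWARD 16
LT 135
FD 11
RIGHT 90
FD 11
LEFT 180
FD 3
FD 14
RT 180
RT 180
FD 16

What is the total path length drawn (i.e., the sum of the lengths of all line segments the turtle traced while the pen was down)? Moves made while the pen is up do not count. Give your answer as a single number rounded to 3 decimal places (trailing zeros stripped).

Answer: 71

Derivation:
Executing turtle program step by step:
Start: pos=(-7,5), heading=315, pen down
FD 16: (-7,5) -> (4.314,-6.314) [heading=315, draw]
LT 135: heading 315 -> 90
FD 11: (4.314,-6.314) -> (4.314,4.686) [heading=90, draw]
RT 90: heading 90 -> 0
FD 11: (4.314,4.686) -> (15.314,4.686) [heading=0, draw]
LT 180: heading 0 -> 180
FD 3: (15.314,4.686) -> (12.314,4.686) [heading=180, draw]
FD 14: (12.314,4.686) -> (-1.686,4.686) [heading=180, draw]
RT 180: heading 180 -> 0
RT 180: heading 0 -> 180
FD 16: (-1.686,4.686) -> (-17.686,4.686) [heading=180, draw]
Final: pos=(-17.686,4.686), heading=180, 6 segment(s) drawn

Segment lengths:
  seg 1: (-7,5) -> (4.314,-6.314), length = 16
  seg 2: (4.314,-6.314) -> (4.314,4.686), length = 11
  seg 3: (4.314,4.686) -> (15.314,4.686), length = 11
  seg 4: (15.314,4.686) -> (12.314,4.686), length = 3
  seg 5: (12.314,4.686) -> (-1.686,4.686), length = 14
  seg 6: (-1.686,4.686) -> (-17.686,4.686), length = 16
Total = 71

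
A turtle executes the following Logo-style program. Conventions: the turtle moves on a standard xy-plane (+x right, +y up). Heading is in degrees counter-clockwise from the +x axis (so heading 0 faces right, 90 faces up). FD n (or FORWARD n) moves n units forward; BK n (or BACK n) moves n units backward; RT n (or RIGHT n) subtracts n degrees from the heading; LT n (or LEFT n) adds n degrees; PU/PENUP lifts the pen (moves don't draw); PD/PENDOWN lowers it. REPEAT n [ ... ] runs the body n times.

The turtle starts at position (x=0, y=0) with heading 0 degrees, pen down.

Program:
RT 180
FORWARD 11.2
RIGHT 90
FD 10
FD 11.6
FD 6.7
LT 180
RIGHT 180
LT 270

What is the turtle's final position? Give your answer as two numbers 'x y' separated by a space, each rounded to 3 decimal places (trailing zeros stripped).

Answer: -11.2 28.3

Derivation:
Executing turtle program step by step:
Start: pos=(0,0), heading=0, pen down
RT 180: heading 0 -> 180
FD 11.2: (0,0) -> (-11.2,0) [heading=180, draw]
RT 90: heading 180 -> 90
FD 10: (-11.2,0) -> (-11.2,10) [heading=90, draw]
FD 11.6: (-11.2,10) -> (-11.2,21.6) [heading=90, draw]
FD 6.7: (-11.2,21.6) -> (-11.2,28.3) [heading=90, draw]
LT 180: heading 90 -> 270
RT 180: heading 270 -> 90
LT 270: heading 90 -> 0
Final: pos=(-11.2,28.3), heading=0, 4 segment(s) drawn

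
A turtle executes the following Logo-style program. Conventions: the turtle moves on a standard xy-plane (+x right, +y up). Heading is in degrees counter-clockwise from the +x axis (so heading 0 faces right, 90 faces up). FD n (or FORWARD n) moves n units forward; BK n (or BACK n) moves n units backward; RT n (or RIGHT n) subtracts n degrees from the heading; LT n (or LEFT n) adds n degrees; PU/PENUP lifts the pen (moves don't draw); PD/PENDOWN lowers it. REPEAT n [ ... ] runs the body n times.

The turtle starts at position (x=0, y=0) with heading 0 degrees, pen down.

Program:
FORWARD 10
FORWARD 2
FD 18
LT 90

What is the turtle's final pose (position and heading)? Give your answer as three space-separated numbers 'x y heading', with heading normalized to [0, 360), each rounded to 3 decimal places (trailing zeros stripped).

Executing turtle program step by step:
Start: pos=(0,0), heading=0, pen down
FD 10: (0,0) -> (10,0) [heading=0, draw]
FD 2: (10,0) -> (12,0) [heading=0, draw]
FD 18: (12,0) -> (30,0) [heading=0, draw]
LT 90: heading 0 -> 90
Final: pos=(30,0), heading=90, 3 segment(s) drawn

Answer: 30 0 90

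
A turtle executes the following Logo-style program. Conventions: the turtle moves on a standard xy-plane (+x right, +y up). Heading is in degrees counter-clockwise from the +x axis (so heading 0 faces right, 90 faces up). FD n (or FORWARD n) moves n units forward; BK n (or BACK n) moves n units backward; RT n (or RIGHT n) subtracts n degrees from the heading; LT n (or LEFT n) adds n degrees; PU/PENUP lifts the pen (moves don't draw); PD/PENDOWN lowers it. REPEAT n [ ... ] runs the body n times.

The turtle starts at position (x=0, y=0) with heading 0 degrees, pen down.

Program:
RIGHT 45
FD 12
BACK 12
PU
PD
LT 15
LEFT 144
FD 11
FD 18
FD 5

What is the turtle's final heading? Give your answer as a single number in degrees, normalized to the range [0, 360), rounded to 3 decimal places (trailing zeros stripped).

Answer: 114

Derivation:
Executing turtle program step by step:
Start: pos=(0,0), heading=0, pen down
RT 45: heading 0 -> 315
FD 12: (0,0) -> (8.485,-8.485) [heading=315, draw]
BK 12: (8.485,-8.485) -> (0,0) [heading=315, draw]
PU: pen up
PD: pen down
LT 15: heading 315 -> 330
LT 144: heading 330 -> 114
FD 11: (0,0) -> (-4.474,10.049) [heading=114, draw]
FD 18: (-4.474,10.049) -> (-11.795,26.493) [heading=114, draw]
FD 5: (-11.795,26.493) -> (-13.829,31.061) [heading=114, draw]
Final: pos=(-13.829,31.061), heading=114, 5 segment(s) drawn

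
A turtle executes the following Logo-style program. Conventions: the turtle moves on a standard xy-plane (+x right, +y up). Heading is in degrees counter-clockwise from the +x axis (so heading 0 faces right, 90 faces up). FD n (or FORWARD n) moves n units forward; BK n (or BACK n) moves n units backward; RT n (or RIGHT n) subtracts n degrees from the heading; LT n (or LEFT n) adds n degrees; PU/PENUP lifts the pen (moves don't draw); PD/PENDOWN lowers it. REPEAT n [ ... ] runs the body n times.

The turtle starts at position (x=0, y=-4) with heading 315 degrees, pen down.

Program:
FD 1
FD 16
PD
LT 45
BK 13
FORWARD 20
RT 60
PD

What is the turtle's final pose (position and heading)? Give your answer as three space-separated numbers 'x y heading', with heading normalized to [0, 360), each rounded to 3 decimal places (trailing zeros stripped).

Answer: 19.021 -16.021 300

Derivation:
Executing turtle program step by step:
Start: pos=(0,-4), heading=315, pen down
FD 1: (0,-4) -> (0.707,-4.707) [heading=315, draw]
FD 16: (0.707,-4.707) -> (12.021,-16.021) [heading=315, draw]
PD: pen down
LT 45: heading 315 -> 0
BK 13: (12.021,-16.021) -> (-0.979,-16.021) [heading=0, draw]
FD 20: (-0.979,-16.021) -> (19.021,-16.021) [heading=0, draw]
RT 60: heading 0 -> 300
PD: pen down
Final: pos=(19.021,-16.021), heading=300, 4 segment(s) drawn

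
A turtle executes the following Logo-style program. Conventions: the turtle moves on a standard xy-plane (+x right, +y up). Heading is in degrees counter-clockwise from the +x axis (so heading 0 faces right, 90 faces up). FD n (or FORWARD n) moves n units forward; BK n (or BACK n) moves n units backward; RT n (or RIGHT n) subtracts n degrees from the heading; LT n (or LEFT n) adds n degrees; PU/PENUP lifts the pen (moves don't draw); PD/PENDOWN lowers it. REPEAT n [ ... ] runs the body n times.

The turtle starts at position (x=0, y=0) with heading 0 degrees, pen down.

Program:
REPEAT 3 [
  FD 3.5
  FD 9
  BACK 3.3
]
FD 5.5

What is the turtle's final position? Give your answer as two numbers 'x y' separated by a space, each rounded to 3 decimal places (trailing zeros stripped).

Executing turtle program step by step:
Start: pos=(0,0), heading=0, pen down
REPEAT 3 [
  -- iteration 1/3 --
  FD 3.5: (0,0) -> (3.5,0) [heading=0, draw]
  FD 9: (3.5,0) -> (12.5,0) [heading=0, draw]
  BK 3.3: (12.5,0) -> (9.2,0) [heading=0, draw]
  -- iteration 2/3 --
  FD 3.5: (9.2,0) -> (12.7,0) [heading=0, draw]
  FD 9: (12.7,0) -> (21.7,0) [heading=0, draw]
  BK 3.3: (21.7,0) -> (18.4,0) [heading=0, draw]
  -- iteration 3/3 --
  FD 3.5: (18.4,0) -> (21.9,0) [heading=0, draw]
  FD 9: (21.9,0) -> (30.9,0) [heading=0, draw]
  BK 3.3: (30.9,0) -> (27.6,0) [heading=0, draw]
]
FD 5.5: (27.6,0) -> (33.1,0) [heading=0, draw]
Final: pos=(33.1,0), heading=0, 10 segment(s) drawn

Answer: 33.1 0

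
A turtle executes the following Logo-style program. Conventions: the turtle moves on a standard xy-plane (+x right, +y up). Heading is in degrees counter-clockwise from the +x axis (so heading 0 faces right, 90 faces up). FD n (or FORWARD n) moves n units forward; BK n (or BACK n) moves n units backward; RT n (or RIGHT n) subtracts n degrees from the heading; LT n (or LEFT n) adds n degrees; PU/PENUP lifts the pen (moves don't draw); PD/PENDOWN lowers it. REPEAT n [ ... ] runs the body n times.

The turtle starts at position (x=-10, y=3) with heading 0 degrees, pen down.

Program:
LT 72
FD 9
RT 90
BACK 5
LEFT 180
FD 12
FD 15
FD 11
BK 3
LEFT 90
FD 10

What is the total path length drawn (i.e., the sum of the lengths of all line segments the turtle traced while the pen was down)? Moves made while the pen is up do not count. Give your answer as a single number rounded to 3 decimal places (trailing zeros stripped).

Executing turtle program step by step:
Start: pos=(-10,3), heading=0, pen down
LT 72: heading 0 -> 72
FD 9: (-10,3) -> (-7.219,11.56) [heading=72, draw]
RT 90: heading 72 -> 342
BK 5: (-7.219,11.56) -> (-11.974,13.105) [heading=342, draw]
LT 180: heading 342 -> 162
FD 12: (-11.974,13.105) -> (-23.387,16.813) [heading=162, draw]
FD 15: (-23.387,16.813) -> (-37.653,21.448) [heading=162, draw]
FD 11: (-37.653,21.448) -> (-48.114,24.847) [heading=162, draw]
BK 3: (-48.114,24.847) -> (-45.261,23.92) [heading=162, draw]
LT 90: heading 162 -> 252
FD 10: (-45.261,23.92) -> (-48.351,14.41) [heading=252, draw]
Final: pos=(-48.351,14.41), heading=252, 7 segment(s) drawn

Segment lengths:
  seg 1: (-10,3) -> (-7.219,11.56), length = 9
  seg 2: (-7.219,11.56) -> (-11.974,13.105), length = 5
  seg 3: (-11.974,13.105) -> (-23.387,16.813), length = 12
  seg 4: (-23.387,16.813) -> (-37.653,21.448), length = 15
  seg 5: (-37.653,21.448) -> (-48.114,24.847), length = 11
  seg 6: (-48.114,24.847) -> (-45.261,23.92), length = 3
  seg 7: (-45.261,23.92) -> (-48.351,14.41), length = 10
Total = 65

Answer: 65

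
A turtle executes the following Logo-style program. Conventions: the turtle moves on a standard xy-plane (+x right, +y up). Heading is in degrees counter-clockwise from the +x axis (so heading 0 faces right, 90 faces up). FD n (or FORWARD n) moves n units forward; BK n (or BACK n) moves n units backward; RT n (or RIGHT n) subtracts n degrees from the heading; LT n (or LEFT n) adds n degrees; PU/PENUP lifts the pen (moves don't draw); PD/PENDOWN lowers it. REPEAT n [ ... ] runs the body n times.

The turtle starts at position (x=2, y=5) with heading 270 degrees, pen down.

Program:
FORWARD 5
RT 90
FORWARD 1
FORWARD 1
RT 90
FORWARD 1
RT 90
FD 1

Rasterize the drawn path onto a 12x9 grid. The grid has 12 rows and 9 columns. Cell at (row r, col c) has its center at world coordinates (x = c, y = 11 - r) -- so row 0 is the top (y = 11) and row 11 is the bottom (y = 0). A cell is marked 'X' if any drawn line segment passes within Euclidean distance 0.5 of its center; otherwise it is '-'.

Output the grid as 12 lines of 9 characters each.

Segment 0: (2,5) -> (2,0)
Segment 1: (2,0) -> (1,0)
Segment 2: (1,0) -> (-0,0)
Segment 3: (-0,0) -> (-0,1)
Segment 4: (-0,1) -> (1,1)

Answer: ---------
---------
---------
---------
---------
---------
--X------
--X------
--X------
--X------
XXX------
XXX------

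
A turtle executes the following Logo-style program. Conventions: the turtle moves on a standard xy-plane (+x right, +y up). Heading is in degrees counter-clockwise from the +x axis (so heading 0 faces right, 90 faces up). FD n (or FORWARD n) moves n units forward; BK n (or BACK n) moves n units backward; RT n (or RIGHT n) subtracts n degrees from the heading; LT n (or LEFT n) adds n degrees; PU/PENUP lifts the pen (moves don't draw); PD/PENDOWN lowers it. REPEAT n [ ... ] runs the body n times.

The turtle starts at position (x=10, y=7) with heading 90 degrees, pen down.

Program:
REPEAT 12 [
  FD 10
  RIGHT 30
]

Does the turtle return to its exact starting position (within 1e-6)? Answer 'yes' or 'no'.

Executing turtle program step by step:
Start: pos=(10,7), heading=90, pen down
REPEAT 12 [
  -- iteration 1/12 --
  FD 10: (10,7) -> (10,17) [heading=90, draw]
  RT 30: heading 90 -> 60
  -- iteration 2/12 --
  FD 10: (10,17) -> (15,25.66) [heading=60, draw]
  RT 30: heading 60 -> 30
  -- iteration 3/12 --
  FD 10: (15,25.66) -> (23.66,30.66) [heading=30, draw]
  RT 30: heading 30 -> 0
  -- iteration 4/12 --
  FD 10: (23.66,30.66) -> (33.66,30.66) [heading=0, draw]
  RT 30: heading 0 -> 330
  -- iteration 5/12 --
  FD 10: (33.66,30.66) -> (42.321,25.66) [heading=330, draw]
  RT 30: heading 330 -> 300
  -- iteration 6/12 --
  FD 10: (42.321,25.66) -> (47.321,17) [heading=300, draw]
  RT 30: heading 300 -> 270
  -- iteration 7/12 --
  FD 10: (47.321,17) -> (47.321,7) [heading=270, draw]
  RT 30: heading 270 -> 240
  -- iteration 8/12 --
  FD 10: (47.321,7) -> (42.321,-1.66) [heading=240, draw]
  RT 30: heading 240 -> 210
  -- iteration 9/12 --
  FD 10: (42.321,-1.66) -> (33.66,-6.66) [heading=210, draw]
  RT 30: heading 210 -> 180
  -- iteration 10/12 --
  FD 10: (33.66,-6.66) -> (23.66,-6.66) [heading=180, draw]
  RT 30: heading 180 -> 150
  -- iteration 11/12 --
  FD 10: (23.66,-6.66) -> (15,-1.66) [heading=150, draw]
  RT 30: heading 150 -> 120
  -- iteration 12/12 --
  FD 10: (15,-1.66) -> (10,7) [heading=120, draw]
  RT 30: heading 120 -> 90
]
Final: pos=(10,7), heading=90, 12 segment(s) drawn

Start position: (10, 7)
Final position: (10, 7)
Distance = 0; < 1e-6 -> CLOSED

Answer: yes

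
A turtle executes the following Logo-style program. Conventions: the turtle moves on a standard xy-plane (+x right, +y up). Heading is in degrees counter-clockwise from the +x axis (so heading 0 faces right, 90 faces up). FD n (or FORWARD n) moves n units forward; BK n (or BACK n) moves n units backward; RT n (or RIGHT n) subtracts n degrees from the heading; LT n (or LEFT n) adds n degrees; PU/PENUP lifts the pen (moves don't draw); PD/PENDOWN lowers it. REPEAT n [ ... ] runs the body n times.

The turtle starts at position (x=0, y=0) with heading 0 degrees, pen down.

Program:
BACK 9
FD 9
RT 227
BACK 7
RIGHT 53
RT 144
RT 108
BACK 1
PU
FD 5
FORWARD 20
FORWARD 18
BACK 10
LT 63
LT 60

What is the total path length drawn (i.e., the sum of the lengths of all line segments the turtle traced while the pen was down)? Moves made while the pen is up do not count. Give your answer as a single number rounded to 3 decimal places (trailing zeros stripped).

Executing turtle program step by step:
Start: pos=(0,0), heading=0, pen down
BK 9: (0,0) -> (-9,0) [heading=0, draw]
FD 9: (-9,0) -> (0,0) [heading=0, draw]
RT 227: heading 0 -> 133
BK 7: (0,0) -> (4.774,-5.119) [heading=133, draw]
RT 53: heading 133 -> 80
RT 144: heading 80 -> 296
RT 108: heading 296 -> 188
BK 1: (4.774,-5.119) -> (5.764,-4.98) [heading=188, draw]
PU: pen up
FD 5: (5.764,-4.98) -> (0.813,-5.676) [heading=188, move]
FD 20: (0.813,-5.676) -> (-18.992,-8.46) [heading=188, move]
FD 18: (-18.992,-8.46) -> (-36.817,-10.965) [heading=188, move]
BK 10: (-36.817,-10.965) -> (-26.915,-9.573) [heading=188, move]
LT 63: heading 188 -> 251
LT 60: heading 251 -> 311
Final: pos=(-26.915,-9.573), heading=311, 4 segment(s) drawn

Segment lengths:
  seg 1: (0,0) -> (-9,0), length = 9
  seg 2: (-9,0) -> (0,0), length = 9
  seg 3: (0,0) -> (4.774,-5.119), length = 7
  seg 4: (4.774,-5.119) -> (5.764,-4.98), length = 1
Total = 26

Answer: 26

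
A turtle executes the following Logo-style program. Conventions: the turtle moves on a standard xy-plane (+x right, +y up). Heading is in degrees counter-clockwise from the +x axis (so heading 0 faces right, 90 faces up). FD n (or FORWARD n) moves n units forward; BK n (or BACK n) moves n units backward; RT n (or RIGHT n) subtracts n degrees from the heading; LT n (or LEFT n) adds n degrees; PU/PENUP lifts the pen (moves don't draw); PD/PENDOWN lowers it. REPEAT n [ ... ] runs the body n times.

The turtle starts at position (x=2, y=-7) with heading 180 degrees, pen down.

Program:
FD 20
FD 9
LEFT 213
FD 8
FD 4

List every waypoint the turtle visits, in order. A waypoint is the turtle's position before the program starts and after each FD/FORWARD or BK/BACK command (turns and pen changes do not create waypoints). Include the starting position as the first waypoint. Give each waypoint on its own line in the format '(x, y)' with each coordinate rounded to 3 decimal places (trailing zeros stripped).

Answer: (2, -7)
(-18, -7)
(-27, -7)
(-20.291, -2.643)
(-16.936, -0.464)

Derivation:
Executing turtle program step by step:
Start: pos=(2,-7), heading=180, pen down
FD 20: (2,-7) -> (-18,-7) [heading=180, draw]
FD 9: (-18,-7) -> (-27,-7) [heading=180, draw]
LT 213: heading 180 -> 33
FD 8: (-27,-7) -> (-20.291,-2.643) [heading=33, draw]
FD 4: (-20.291,-2.643) -> (-16.936,-0.464) [heading=33, draw]
Final: pos=(-16.936,-0.464), heading=33, 4 segment(s) drawn
Waypoints (5 total):
(2, -7)
(-18, -7)
(-27, -7)
(-20.291, -2.643)
(-16.936, -0.464)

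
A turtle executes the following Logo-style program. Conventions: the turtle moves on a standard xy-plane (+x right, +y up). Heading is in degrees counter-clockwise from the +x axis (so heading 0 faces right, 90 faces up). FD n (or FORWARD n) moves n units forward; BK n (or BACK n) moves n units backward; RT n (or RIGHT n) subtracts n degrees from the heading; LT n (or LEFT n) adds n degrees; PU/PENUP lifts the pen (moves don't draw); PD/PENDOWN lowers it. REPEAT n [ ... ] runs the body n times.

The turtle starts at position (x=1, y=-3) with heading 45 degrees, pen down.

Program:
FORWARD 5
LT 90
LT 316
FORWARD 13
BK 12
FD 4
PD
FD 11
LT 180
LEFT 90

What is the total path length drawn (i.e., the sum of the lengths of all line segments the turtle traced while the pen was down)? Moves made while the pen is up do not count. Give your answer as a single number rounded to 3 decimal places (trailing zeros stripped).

Executing turtle program step by step:
Start: pos=(1,-3), heading=45, pen down
FD 5: (1,-3) -> (4.536,0.536) [heading=45, draw]
LT 90: heading 45 -> 135
LT 316: heading 135 -> 91
FD 13: (4.536,0.536) -> (4.309,13.534) [heading=91, draw]
BK 12: (4.309,13.534) -> (4.518,1.535) [heading=91, draw]
FD 4: (4.518,1.535) -> (4.448,5.535) [heading=91, draw]
PD: pen down
FD 11: (4.448,5.535) -> (4.256,16.533) [heading=91, draw]
LT 180: heading 91 -> 271
LT 90: heading 271 -> 1
Final: pos=(4.256,16.533), heading=1, 5 segment(s) drawn

Segment lengths:
  seg 1: (1,-3) -> (4.536,0.536), length = 5
  seg 2: (4.536,0.536) -> (4.309,13.534), length = 13
  seg 3: (4.309,13.534) -> (4.518,1.535), length = 12
  seg 4: (4.518,1.535) -> (4.448,5.535), length = 4
  seg 5: (4.448,5.535) -> (4.256,16.533), length = 11
Total = 45

Answer: 45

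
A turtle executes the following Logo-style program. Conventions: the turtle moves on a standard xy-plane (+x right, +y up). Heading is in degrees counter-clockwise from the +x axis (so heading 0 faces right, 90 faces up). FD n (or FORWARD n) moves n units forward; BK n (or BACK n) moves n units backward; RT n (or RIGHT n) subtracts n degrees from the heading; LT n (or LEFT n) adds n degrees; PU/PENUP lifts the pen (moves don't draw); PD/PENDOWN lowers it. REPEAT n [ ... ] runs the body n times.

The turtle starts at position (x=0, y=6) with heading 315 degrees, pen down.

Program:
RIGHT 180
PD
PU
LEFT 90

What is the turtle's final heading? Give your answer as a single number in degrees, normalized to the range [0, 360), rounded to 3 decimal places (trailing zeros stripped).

Executing turtle program step by step:
Start: pos=(0,6), heading=315, pen down
RT 180: heading 315 -> 135
PD: pen down
PU: pen up
LT 90: heading 135 -> 225
Final: pos=(0,6), heading=225, 0 segment(s) drawn

Answer: 225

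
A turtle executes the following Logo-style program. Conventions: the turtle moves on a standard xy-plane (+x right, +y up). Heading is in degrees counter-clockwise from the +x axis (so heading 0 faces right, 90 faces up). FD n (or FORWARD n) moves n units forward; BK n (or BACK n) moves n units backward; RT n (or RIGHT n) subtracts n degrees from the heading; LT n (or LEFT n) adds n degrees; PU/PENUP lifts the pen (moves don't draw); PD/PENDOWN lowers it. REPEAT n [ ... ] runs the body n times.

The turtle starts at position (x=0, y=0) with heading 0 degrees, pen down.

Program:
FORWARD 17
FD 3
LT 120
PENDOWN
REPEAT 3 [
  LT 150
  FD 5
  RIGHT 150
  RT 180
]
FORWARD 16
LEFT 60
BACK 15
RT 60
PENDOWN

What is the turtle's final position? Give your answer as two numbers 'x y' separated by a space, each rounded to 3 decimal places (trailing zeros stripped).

Executing turtle program step by step:
Start: pos=(0,0), heading=0, pen down
FD 17: (0,0) -> (17,0) [heading=0, draw]
FD 3: (17,0) -> (20,0) [heading=0, draw]
LT 120: heading 0 -> 120
PD: pen down
REPEAT 3 [
  -- iteration 1/3 --
  LT 150: heading 120 -> 270
  FD 5: (20,0) -> (20,-5) [heading=270, draw]
  RT 150: heading 270 -> 120
  RT 180: heading 120 -> 300
  -- iteration 2/3 --
  LT 150: heading 300 -> 90
  FD 5: (20,-5) -> (20,0) [heading=90, draw]
  RT 150: heading 90 -> 300
  RT 180: heading 300 -> 120
  -- iteration 3/3 --
  LT 150: heading 120 -> 270
  FD 5: (20,0) -> (20,-5) [heading=270, draw]
  RT 150: heading 270 -> 120
  RT 180: heading 120 -> 300
]
FD 16: (20,-5) -> (28,-18.856) [heading=300, draw]
LT 60: heading 300 -> 0
BK 15: (28,-18.856) -> (13,-18.856) [heading=0, draw]
RT 60: heading 0 -> 300
PD: pen down
Final: pos=(13,-18.856), heading=300, 7 segment(s) drawn

Answer: 13 -18.856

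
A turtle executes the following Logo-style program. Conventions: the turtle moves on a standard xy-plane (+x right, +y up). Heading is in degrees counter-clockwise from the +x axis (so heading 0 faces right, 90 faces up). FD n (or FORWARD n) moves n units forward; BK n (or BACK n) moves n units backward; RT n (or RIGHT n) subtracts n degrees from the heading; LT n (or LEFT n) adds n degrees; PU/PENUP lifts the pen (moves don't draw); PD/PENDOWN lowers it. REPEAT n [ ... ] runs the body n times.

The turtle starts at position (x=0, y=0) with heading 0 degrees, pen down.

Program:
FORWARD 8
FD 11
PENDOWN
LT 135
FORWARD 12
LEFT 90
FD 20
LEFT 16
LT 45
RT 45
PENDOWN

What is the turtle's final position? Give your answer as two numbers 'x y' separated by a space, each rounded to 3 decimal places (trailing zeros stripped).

Answer: -3.627 -5.657

Derivation:
Executing turtle program step by step:
Start: pos=(0,0), heading=0, pen down
FD 8: (0,0) -> (8,0) [heading=0, draw]
FD 11: (8,0) -> (19,0) [heading=0, draw]
PD: pen down
LT 135: heading 0 -> 135
FD 12: (19,0) -> (10.515,8.485) [heading=135, draw]
LT 90: heading 135 -> 225
FD 20: (10.515,8.485) -> (-3.627,-5.657) [heading=225, draw]
LT 16: heading 225 -> 241
LT 45: heading 241 -> 286
RT 45: heading 286 -> 241
PD: pen down
Final: pos=(-3.627,-5.657), heading=241, 4 segment(s) drawn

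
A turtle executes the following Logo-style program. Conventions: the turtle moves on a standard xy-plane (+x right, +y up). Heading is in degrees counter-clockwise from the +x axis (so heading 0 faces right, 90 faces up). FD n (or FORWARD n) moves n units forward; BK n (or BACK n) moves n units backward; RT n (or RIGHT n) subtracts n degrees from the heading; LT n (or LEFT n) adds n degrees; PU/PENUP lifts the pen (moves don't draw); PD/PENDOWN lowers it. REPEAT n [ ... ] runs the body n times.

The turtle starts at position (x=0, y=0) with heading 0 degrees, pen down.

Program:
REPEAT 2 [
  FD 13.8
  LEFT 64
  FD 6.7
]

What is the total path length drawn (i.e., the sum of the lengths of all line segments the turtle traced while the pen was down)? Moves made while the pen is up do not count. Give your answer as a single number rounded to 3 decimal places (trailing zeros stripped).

Executing turtle program step by step:
Start: pos=(0,0), heading=0, pen down
REPEAT 2 [
  -- iteration 1/2 --
  FD 13.8: (0,0) -> (13.8,0) [heading=0, draw]
  LT 64: heading 0 -> 64
  FD 6.7: (13.8,0) -> (16.737,6.022) [heading=64, draw]
  -- iteration 2/2 --
  FD 13.8: (16.737,6.022) -> (22.787,18.425) [heading=64, draw]
  LT 64: heading 64 -> 128
  FD 6.7: (22.787,18.425) -> (18.662,23.705) [heading=128, draw]
]
Final: pos=(18.662,23.705), heading=128, 4 segment(s) drawn

Segment lengths:
  seg 1: (0,0) -> (13.8,0), length = 13.8
  seg 2: (13.8,0) -> (16.737,6.022), length = 6.7
  seg 3: (16.737,6.022) -> (22.787,18.425), length = 13.8
  seg 4: (22.787,18.425) -> (18.662,23.705), length = 6.7
Total = 41

Answer: 41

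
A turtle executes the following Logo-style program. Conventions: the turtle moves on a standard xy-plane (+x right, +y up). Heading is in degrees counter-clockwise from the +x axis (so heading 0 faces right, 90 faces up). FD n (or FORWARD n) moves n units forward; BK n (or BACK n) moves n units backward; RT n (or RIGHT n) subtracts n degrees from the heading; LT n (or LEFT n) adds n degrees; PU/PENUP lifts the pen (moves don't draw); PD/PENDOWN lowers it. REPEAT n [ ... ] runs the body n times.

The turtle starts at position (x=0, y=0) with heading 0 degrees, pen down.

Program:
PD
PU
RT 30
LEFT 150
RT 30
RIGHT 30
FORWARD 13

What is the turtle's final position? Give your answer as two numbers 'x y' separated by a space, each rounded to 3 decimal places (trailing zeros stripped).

Executing turtle program step by step:
Start: pos=(0,0), heading=0, pen down
PD: pen down
PU: pen up
RT 30: heading 0 -> 330
LT 150: heading 330 -> 120
RT 30: heading 120 -> 90
RT 30: heading 90 -> 60
FD 13: (0,0) -> (6.5,11.258) [heading=60, move]
Final: pos=(6.5,11.258), heading=60, 0 segment(s) drawn

Answer: 6.5 11.258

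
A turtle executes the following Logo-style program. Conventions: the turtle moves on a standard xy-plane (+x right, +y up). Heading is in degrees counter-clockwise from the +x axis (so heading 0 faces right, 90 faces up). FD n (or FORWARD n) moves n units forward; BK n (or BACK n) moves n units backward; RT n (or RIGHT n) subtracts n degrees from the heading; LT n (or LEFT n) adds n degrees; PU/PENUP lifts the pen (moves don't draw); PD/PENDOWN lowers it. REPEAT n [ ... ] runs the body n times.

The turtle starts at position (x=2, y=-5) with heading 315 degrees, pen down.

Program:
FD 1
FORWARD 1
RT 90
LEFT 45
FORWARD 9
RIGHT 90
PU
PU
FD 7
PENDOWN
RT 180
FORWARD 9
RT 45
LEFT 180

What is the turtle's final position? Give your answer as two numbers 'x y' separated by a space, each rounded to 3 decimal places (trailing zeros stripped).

Answer: 5.414 -15.414

Derivation:
Executing turtle program step by step:
Start: pos=(2,-5), heading=315, pen down
FD 1: (2,-5) -> (2.707,-5.707) [heading=315, draw]
FD 1: (2.707,-5.707) -> (3.414,-6.414) [heading=315, draw]
RT 90: heading 315 -> 225
LT 45: heading 225 -> 270
FD 9: (3.414,-6.414) -> (3.414,-15.414) [heading=270, draw]
RT 90: heading 270 -> 180
PU: pen up
PU: pen up
FD 7: (3.414,-15.414) -> (-3.586,-15.414) [heading=180, move]
PD: pen down
RT 180: heading 180 -> 0
FD 9: (-3.586,-15.414) -> (5.414,-15.414) [heading=0, draw]
RT 45: heading 0 -> 315
LT 180: heading 315 -> 135
Final: pos=(5.414,-15.414), heading=135, 4 segment(s) drawn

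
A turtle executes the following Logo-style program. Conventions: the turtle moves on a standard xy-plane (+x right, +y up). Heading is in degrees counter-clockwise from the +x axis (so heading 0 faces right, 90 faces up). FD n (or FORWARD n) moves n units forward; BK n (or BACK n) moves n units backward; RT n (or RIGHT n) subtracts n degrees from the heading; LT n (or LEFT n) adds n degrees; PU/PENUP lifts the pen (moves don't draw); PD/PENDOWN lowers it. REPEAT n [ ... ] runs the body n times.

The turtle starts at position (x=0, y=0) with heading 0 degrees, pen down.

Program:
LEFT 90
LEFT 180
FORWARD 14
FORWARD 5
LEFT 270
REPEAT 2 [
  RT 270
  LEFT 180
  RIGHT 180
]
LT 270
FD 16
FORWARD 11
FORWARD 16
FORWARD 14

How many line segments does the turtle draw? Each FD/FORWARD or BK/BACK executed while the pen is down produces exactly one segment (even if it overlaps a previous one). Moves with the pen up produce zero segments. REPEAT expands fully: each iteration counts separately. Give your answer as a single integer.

Answer: 6

Derivation:
Executing turtle program step by step:
Start: pos=(0,0), heading=0, pen down
LT 90: heading 0 -> 90
LT 180: heading 90 -> 270
FD 14: (0,0) -> (0,-14) [heading=270, draw]
FD 5: (0,-14) -> (0,-19) [heading=270, draw]
LT 270: heading 270 -> 180
REPEAT 2 [
  -- iteration 1/2 --
  RT 270: heading 180 -> 270
  LT 180: heading 270 -> 90
  RT 180: heading 90 -> 270
  -- iteration 2/2 --
  RT 270: heading 270 -> 0
  LT 180: heading 0 -> 180
  RT 180: heading 180 -> 0
]
LT 270: heading 0 -> 270
FD 16: (0,-19) -> (0,-35) [heading=270, draw]
FD 11: (0,-35) -> (0,-46) [heading=270, draw]
FD 16: (0,-46) -> (0,-62) [heading=270, draw]
FD 14: (0,-62) -> (0,-76) [heading=270, draw]
Final: pos=(0,-76), heading=270, 6 segment(s) drawn
Segments drawn: 6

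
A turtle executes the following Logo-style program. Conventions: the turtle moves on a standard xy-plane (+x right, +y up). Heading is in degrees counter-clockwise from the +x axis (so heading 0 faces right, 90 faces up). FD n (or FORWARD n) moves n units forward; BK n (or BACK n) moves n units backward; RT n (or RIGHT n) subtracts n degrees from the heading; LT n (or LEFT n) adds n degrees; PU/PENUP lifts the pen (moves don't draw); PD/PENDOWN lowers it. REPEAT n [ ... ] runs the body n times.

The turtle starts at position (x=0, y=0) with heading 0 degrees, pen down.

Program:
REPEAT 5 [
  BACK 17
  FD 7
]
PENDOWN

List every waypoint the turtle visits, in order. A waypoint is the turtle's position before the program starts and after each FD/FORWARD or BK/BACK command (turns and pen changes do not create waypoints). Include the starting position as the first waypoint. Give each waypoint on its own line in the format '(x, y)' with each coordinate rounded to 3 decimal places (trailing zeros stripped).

Answer: (0, 0)
(-17, 0)
(-10, 0)
(-27, 0)
(-20, 0)
(-37, 0)
(-30, 0)
(-47, 0)
(-40, 0)
(-57, 0)
(-50, 0)

Derivation:
Executing turtle program step by step:
Start: pos=(0,0), heading=0, pen down
REPEAT 5 [
  -- iteration 1/5 --
  BK 17: (0,0) -> (-17,0) [heading=0, draw]
  FD 7: (-17,0) -> (-10,0) [heading=0, draw]
  -- iteration 2/5 --
  BK 17: (-10,0) -> (-27,0) [heading=0, draw]
  FD 7: (-27,0) -> (-20,0) [heading=0, draw]
  -- iteration 3/5 --
  BK 17: (-20,0) -> (-37,0) [heading=0, draw]
  FD 7: (-37,0) -> (-30,0) [heading=0, draw]
  -- iteration 4/5 --
  BK 17: (-30,0) -> (-47,0) [heading=0, draw]
  FD 7: (-47,0) -> (-40,0) [heading=0, draw]
  -- iteration 5/5 --
  BK 17: (-40,0) -> (-57,0) [heading=0, draw]
  FD 7: (-57,0) -> (-50,0) [heading=0, draw]
]
PD: pen down
Final: pos=(-50,0), heading=0, 10 segment(s) drawn
Waypoints (11 total):
(0, 0)
(-17, 0)
(-10, 0)
(-27, 0)
(-20, 0)
(-37, 0)
(-30, 0)
(-47, 0)
(-40, 0)
(-57, 0)
(-50, 0)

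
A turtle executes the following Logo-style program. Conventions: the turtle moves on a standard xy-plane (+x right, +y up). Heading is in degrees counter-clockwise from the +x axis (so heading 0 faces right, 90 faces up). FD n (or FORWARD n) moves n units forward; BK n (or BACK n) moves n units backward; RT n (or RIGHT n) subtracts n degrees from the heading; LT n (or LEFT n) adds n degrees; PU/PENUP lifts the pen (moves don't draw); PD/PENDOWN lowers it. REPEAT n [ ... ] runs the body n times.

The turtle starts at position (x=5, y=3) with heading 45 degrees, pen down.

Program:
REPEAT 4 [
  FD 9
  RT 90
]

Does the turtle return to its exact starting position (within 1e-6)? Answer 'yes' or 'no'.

Answer: yes

Derivation:
Executing turtle program step by step:
Start: pos=(5,3), heading=45, pen down
REPEAT 4 [
  -- iteration 1/4 --
  FD 9: (5,3) -> (11.364,9.364) [heading=45, draw]
  RT 90: heading 45 -> 315
  -- iteration 2/4 --
  FD 9: (11.364,9.364) -> (17.728,3) [heading=315, draw]
  RT 90: heading 315 -> 225
  -- iteration 3/4 --
  FD 9: (17.728,3) -> (11.364,-3.364) [heading=225, draw]
  RT 90: heading 225 -> 135
  -- iteration 4/4 --
  FD 9: (11.364,-3.364) -> (5,3) [heading=135, draw]
  RT 90: heading 135 -> 45
]
Final: pos=(5,3), heading=45, 4 segment(s) drawn

Start position: (5, 3)
Final position: (5, 3)
Distance = 0; < 1e-6 -> CLOSED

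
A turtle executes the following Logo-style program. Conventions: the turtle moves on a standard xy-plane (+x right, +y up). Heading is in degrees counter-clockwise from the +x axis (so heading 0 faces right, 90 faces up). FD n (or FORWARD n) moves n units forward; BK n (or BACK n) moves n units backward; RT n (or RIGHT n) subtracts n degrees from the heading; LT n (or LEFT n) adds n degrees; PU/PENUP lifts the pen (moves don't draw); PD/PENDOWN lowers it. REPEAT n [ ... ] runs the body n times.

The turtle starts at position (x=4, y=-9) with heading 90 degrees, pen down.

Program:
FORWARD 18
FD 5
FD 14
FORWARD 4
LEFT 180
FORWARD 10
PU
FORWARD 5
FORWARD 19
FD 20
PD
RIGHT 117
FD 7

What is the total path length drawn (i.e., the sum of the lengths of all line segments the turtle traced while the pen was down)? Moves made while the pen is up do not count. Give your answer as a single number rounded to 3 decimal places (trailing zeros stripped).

Answer: 58

Derivation:
Executing turtle program step by step:
Start: pos=(4,-9), heading=90, pen down
FD 18: (4,-9) -> (4,9) [heading=90, draw]
FD 5: (4,9) -> (4,14) [heading=90, draw]
FD 14: (4,14) -> (4,28) [heading=90, draw]
FD 4: (4,28) -> (4,32) [heading=90, draw]
LT 180: heading 90 -> 270
FD 10: (4,32) -> (4,22) [heading=270, draw]
PU: pen up
FD 5: (4,22) -> (4,17) [heading=270, move]
FD 19: (4,17) -> (4,-2) [heading=270, move]
FD 20: (4,-2) -> (4,-22) [heading=270, move]
PD: pen down
RT 117: heading 270 -> 153
FD 7: (4,-22) -> (-2.237,-18.822) [heading=153, draw]
Final: pos=(-2.237,-18.822), heading=153, 6 segment(s) drawn

Segment lengths:
  seg 1: (4,-9) -> (4,9), length = 18
  seg 2: (4,9) -> (4,14), length = 5
  seg 3: (4,14) -> (4,28), length = 14
  seg 4: (4,28) -> (4,32), length = 4
  seg 5: (4,32) -> (4,22), length = 10
  seg 6: (4,-22) -> (-2.237,-18.822), length = 7
Total = 58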